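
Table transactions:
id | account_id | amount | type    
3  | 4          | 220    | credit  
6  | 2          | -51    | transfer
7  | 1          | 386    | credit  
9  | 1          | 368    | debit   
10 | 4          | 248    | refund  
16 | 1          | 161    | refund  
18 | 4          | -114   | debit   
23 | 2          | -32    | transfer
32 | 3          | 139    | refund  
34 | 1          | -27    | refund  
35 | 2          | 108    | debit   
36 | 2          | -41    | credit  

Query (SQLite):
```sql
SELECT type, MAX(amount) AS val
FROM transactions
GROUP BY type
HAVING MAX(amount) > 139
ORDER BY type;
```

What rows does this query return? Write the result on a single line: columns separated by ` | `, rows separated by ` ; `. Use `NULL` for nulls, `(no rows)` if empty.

credit | 386 ; debit | 368 ; refund | 248

Partition transactions by type; compute MAX(amount) within each group.
HAVING: keep groups where MAX(amount) > 139.
  credit: ids {3, 7, 36} → MAX(amount)=386
  debit: ids {9, 18, 35} → MAX(amount)=368
  refund: ids {10, 16, 32, 34} → MAX(amount)=248
  transfer: ids {6, 23} → MAX(amount)=-32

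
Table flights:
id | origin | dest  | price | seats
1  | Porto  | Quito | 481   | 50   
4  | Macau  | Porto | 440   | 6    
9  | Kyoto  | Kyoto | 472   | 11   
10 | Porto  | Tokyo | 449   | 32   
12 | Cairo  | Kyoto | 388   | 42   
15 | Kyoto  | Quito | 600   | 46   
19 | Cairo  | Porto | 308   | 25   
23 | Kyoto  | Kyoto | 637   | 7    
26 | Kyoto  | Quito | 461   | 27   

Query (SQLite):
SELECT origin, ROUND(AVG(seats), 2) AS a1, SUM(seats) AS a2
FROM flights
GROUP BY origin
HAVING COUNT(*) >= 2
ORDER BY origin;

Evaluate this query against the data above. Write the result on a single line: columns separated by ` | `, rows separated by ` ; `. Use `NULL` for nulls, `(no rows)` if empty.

Group flights by origin.
Per group compute: ROUND(AVG(seats), 2), SUM(seats).
HAVING: drop groups with fewer than 2 rows.
  Cairo: ids {12, 19} → ROUND(AVG(seats), 2)=33.5, SUM(seats)=67
  Kyoto: ids {9, 15, 23, 26} → ROUND(AVG(seats), 2)=22.75, SUM(seats)=91
  Macau: ids {4} → ROUND(AVG(seats), 2)=6, SUM(seats)=6
  Porto: ids {1, 10} → ROUND(AVG(seats), 2)=41, SUM(seats)=82

Cairo | 33.5 | 67 ; Kyoto | 22.75 | 91 ; Porto | 41 | 82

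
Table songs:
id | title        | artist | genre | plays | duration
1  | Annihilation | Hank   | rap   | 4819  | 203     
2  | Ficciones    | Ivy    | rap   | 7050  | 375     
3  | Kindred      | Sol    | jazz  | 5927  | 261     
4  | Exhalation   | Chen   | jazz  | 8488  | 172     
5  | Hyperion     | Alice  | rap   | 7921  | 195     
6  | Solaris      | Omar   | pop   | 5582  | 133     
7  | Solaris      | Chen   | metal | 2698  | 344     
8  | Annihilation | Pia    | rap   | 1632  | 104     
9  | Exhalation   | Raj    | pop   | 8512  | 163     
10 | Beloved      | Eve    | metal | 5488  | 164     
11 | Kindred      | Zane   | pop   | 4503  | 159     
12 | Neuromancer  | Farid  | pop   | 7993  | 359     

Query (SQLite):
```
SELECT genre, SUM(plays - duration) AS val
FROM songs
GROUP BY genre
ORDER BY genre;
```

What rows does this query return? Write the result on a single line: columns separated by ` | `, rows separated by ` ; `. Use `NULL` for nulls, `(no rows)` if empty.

For each row compute plays - duration.
Group by genre; take SUM of the expression per group.
  jazz: ids {3, 4} → SUM(plays - duration)=13982
  metal: ids {7, 10} → SUM(plays - duration)=7678
  pop: ids {6, 9, 11, 12} → SUM(plays - duration)=25776
  rap: ids {1, 2, 5, 8} → SUM(plays - duration)=20545

jazz | 13982 ; metal | 7678 ; pop | 25776 ; rap | 20545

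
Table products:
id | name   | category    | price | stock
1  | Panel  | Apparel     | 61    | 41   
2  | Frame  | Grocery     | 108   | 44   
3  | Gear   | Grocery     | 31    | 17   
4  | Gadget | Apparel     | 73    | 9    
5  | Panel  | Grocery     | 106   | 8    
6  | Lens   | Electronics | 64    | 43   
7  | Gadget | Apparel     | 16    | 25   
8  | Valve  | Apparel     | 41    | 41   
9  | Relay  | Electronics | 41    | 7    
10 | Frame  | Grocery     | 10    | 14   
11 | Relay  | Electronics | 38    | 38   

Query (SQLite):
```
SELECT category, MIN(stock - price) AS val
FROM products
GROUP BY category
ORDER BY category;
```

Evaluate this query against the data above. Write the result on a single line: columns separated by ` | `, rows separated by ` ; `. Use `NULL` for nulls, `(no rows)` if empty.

Apparel | -64 ; Electronics | -34 ; Grocery | -98

For each row compute stock - price.
Group by category; take MIN of the expression per group.
  Apparel: ids {1, 4, 7, 8} → MIN(stock - price)=-64
  Electronics: ids {6, 9, 11} → MIN(stock - price)=-34
  Grocery: ids {2, 3, 5, 10} → MIN(stock - price)=-98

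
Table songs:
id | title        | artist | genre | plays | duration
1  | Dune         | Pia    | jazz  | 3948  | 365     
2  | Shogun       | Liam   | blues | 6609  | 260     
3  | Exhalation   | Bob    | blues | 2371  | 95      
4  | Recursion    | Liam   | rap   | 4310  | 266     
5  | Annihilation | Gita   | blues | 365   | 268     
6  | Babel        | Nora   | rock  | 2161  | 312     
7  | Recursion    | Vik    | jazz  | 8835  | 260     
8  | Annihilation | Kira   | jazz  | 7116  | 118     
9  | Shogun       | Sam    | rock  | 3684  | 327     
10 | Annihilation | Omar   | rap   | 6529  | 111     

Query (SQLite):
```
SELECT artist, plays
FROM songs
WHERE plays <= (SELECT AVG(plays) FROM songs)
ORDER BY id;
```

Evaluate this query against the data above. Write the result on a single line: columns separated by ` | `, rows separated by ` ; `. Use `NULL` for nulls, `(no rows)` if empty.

Pia | 3948 ; Bob | 2371 ; Liam | 4310 ; Gita | 365 ; Nora | 2161 ; Sam | 3684

Scalar subquery: AVG(plays) over all songs rows = 4592.8.
Keep rows where plays <= that value.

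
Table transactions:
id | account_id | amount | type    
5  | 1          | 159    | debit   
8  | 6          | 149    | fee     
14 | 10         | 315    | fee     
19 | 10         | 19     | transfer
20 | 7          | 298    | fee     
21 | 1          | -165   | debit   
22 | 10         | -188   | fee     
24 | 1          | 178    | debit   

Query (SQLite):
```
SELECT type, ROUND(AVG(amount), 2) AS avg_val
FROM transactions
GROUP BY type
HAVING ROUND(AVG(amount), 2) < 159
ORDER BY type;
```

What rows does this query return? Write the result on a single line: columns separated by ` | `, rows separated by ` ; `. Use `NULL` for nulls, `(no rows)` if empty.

debit | 57.33 ; fee | 143.5 ; transfer | 19

Partition transactions by type; compute ROUND(AVG(amount), 2) within each group.
HAVING: keep groups where ROUND(AVG(amount), 2) < 159.
  debit: ids {5, 21, 24} → ROUND(AVG(amount), 2)=57.33
  fee: ids {8, 14, 20, 22} → ROUND(AVG(amount), 2)=143.5
  transfer: ids {19} → ROUND(AVG(amount), 2)=19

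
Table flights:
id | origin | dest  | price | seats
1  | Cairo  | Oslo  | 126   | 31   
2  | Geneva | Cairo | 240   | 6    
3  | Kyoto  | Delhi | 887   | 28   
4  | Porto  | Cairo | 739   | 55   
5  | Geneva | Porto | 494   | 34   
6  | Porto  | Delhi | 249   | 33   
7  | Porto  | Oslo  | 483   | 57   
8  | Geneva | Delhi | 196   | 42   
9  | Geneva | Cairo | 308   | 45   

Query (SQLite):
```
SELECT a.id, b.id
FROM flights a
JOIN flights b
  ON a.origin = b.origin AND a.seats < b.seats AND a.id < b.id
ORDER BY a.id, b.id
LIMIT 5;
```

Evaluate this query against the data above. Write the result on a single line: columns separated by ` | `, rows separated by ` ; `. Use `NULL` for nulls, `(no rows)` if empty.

Pairs (a,b) with same origin, a.seats < b.seats, a.id < b.id.
origin groups: Cairo:{1} Geneva:{2,5,8,9} Kyoto:{3} Porto:{4,6,7}
Ordered by (a.id, b.id); first 5.

2 | 5 ; 2 | 8 ; 2 | 9 ; 4 | 7 ; 5 | 8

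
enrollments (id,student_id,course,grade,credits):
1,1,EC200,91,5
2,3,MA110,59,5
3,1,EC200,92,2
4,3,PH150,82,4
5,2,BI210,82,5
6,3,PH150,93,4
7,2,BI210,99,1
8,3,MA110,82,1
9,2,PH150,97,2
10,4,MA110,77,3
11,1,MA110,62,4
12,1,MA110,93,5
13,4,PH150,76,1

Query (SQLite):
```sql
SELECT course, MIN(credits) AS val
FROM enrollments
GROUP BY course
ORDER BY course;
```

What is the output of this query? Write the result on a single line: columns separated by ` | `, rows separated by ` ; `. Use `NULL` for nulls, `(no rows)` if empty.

BI210 | 1 ; EC200 | 2 ; MA110 | 1 ; PH150 | 1

Partition enrollments by course; compute MIN(credits) within each group.
  BI210: ids {5, 7} → MIN(credits)=1
  EC200: ids {1, 3} → MIN(credits)=2
  MA110: ids {2, 8, 10, 11, 12} → MIN(credits)=1
  PH150: ids {4, 6, 9, 13} → MIN(credits)=1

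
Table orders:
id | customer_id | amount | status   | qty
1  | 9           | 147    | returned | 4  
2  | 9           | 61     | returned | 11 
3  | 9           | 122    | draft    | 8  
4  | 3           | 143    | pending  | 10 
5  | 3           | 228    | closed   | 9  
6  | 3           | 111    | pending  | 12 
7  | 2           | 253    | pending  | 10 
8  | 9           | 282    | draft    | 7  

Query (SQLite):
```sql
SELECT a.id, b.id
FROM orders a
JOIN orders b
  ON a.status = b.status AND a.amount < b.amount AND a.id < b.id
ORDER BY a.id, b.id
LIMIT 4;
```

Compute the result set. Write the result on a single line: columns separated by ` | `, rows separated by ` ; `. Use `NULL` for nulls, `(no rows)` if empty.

Pairs (a,b) with same status, a.amount < b.amount, a.id < b.id.
status groups: closed:{5} draft:{3,8} pending:{4,6,7} returned:{1,2}
Ordered by (a.id, b.id); first 4.

3 | 8 ; 4 | 7 ; 6 | 7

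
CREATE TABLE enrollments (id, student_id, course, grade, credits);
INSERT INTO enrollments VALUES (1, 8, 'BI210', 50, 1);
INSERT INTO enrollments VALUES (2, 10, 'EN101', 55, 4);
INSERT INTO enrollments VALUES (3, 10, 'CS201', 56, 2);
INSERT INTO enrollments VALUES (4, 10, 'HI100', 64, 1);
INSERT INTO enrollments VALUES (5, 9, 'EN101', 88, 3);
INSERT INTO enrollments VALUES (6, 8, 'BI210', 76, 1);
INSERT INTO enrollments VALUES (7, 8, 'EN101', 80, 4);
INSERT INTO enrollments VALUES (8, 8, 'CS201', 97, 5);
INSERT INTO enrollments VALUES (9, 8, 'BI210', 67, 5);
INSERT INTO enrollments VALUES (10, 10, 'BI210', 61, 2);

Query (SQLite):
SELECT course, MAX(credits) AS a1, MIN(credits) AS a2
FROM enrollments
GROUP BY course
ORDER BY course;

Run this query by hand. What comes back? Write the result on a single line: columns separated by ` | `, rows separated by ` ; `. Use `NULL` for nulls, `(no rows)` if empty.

Group enrollments by course.
Per group compute: MAX(credits), MIN(credits).
  BI210: ids {1, 6, 9, 10} → MAX(credits)=5, MIN(credits)=1
  CS201: ids {3, 8} → MAX(credits)=5, MIN(credits)=2
  EN101: ids {2, 5, 7} → MAX(credits)=4, MIN(credits)=3
  HI100: ids {4} → MAX(credits)=1, MIN(credits)=1

BI210 | 5 | 1 ; CS201 | 5 | 2 ; EN101 | 4 | 3 ; HI100 | 1 | 1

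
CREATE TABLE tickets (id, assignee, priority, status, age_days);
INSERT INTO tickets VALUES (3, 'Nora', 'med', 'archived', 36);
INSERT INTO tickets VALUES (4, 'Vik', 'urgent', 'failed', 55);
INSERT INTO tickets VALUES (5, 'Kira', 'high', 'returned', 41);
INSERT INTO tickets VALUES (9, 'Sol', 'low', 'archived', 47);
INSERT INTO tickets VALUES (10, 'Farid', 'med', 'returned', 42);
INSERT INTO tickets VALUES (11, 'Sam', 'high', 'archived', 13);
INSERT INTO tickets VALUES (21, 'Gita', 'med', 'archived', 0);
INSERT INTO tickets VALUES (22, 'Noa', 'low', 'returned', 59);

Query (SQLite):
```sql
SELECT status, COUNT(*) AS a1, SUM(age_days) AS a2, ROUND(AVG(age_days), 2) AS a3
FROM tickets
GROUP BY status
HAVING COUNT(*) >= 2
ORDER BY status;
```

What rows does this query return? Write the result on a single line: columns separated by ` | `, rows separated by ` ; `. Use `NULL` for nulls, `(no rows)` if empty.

archived | 4 | 96 | 24 ; returned | 3 | 142 | 47.33

Group tickets by status.
Per group compute: COUNT(*), SUM(age_days), ROUND(AVG(age_days), 2).
HAVING: drop groups with fewer than 2 rows.
  archived: ids {3, 9, 11, 21} → COUNT(*)=4, SUM(age_days)=96, ROUND(AVG(age_days), 2)=24
  failed: ids {4} → COUNT(*)=1, SUM(age_days)=55, ROUND(AVG(age_days), 2)=55
  returned: ids {5, 10, 22} → COUNT(*)=3, SUM(age_days)=142, ROUND(AVG(age_days), 2)=47.33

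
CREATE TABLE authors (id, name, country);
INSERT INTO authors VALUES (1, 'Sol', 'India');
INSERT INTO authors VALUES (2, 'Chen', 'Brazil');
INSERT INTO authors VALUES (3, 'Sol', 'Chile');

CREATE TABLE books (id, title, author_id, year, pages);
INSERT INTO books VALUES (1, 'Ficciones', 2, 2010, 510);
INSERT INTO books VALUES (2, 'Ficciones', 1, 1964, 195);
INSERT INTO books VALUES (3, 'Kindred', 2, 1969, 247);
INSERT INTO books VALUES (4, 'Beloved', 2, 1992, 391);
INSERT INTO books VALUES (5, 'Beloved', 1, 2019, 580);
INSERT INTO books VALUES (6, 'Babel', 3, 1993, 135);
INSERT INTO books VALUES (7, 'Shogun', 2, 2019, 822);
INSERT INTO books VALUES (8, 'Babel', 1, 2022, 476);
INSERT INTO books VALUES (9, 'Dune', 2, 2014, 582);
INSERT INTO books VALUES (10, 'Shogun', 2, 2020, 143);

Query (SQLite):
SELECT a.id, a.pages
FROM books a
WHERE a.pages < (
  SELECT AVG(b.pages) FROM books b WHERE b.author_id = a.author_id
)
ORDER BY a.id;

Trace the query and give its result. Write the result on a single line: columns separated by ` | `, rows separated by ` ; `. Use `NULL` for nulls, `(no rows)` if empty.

For each books row a, compute AVG(pages) over rows sharing a.author_id.
Keep row a if a.pages < that per-group AVG.
  author_id=1: AVG(pages) = 417.0
  author_id=2: AVG(pages) = 449.166667
  author_id=3: AVG(pages) = 135.0

2 | 195 ; 3 | 247 ; 4 | 391 ; 10 | 143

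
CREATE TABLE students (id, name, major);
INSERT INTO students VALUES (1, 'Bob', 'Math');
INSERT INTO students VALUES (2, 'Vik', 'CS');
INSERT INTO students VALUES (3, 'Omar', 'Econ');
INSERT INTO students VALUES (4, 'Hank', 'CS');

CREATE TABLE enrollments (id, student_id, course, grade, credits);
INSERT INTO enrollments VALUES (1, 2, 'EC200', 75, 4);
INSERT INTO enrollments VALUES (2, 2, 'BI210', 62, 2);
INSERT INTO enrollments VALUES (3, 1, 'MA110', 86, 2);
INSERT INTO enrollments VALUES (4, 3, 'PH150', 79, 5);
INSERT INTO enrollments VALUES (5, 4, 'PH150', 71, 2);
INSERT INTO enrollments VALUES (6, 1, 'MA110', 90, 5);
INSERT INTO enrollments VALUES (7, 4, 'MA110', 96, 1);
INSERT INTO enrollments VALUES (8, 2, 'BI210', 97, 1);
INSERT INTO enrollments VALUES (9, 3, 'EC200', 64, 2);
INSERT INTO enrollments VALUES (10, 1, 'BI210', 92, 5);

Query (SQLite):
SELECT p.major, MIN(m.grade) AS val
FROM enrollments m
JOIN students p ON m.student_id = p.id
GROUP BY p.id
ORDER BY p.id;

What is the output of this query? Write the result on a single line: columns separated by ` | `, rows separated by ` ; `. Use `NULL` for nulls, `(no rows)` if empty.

Join each enrollments row to its students via student_id.
Group joined rows by students.id; compute MIN(m.grade) per group.
  1: ids {3, 6, 10} → MIN(m.grade)=86
  2: ids {1, 2, 8} → MIN(m.grade)=62
  3: ids {4, 9} → MIN(m.grade)=64
  4: ids {5, 7} → MIN(m.grade)=71

Math | 86 ; CS | 62 ; Econ | 64 ; CS | 71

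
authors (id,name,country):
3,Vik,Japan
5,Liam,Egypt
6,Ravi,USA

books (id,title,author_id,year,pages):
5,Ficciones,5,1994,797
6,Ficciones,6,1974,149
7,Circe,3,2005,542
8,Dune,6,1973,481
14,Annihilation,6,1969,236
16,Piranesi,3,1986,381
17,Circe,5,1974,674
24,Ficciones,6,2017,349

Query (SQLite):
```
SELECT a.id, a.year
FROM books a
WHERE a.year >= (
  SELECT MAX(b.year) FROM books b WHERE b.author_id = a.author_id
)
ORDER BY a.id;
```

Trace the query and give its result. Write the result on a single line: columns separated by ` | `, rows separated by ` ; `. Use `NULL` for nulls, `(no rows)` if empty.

5 | 1994 ; 7 | 2005 ; 24 | 2017

For each books row a, compute MAX(year) over rows sharing a.author_id.
Keep row a if a.year >= that per-group MAX.
  author_id=3: MAX(year) = 2005
  author_id=5: MAX(year) = 1994
  author_id=6: MAX(year) = 2017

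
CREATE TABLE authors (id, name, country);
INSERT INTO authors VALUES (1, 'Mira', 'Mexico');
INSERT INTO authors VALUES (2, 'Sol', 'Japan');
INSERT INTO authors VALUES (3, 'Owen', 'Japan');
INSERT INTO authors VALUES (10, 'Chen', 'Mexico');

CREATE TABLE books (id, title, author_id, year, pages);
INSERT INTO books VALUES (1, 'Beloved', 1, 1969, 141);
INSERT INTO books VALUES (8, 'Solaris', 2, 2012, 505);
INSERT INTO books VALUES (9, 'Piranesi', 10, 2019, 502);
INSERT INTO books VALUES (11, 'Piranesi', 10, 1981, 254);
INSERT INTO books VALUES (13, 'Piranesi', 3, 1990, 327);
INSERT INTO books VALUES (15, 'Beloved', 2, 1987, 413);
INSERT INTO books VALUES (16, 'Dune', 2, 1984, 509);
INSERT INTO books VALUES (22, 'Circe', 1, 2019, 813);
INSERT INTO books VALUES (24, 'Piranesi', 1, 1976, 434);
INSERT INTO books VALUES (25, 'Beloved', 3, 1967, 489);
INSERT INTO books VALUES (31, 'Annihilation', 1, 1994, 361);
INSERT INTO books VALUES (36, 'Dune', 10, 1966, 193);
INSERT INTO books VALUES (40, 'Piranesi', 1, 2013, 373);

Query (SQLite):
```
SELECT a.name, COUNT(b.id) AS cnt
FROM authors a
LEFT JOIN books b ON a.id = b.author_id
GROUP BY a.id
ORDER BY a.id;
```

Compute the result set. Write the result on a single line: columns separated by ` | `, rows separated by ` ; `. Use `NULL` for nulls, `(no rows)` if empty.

LEFT JOIN keeps every authors row; unmatched ones get NULL for books columns.
Group by authors.id and compute COUNT(b.id). COUNT(col) of an all-NULL group is 0.
  1: ids {1, 22, 24, 31, 40} → COUNT(b.id)=5
  2: ids {8, 15, 16} → COUNT(b.id)=3
  3: ids {13, 25} → COUNT(b.id)=2
  10: ids {9, 11, 36} → COUNT(b.id)=3

Mira | 5 ; Sol | 3 ; Owen | 2 ; Chen | 3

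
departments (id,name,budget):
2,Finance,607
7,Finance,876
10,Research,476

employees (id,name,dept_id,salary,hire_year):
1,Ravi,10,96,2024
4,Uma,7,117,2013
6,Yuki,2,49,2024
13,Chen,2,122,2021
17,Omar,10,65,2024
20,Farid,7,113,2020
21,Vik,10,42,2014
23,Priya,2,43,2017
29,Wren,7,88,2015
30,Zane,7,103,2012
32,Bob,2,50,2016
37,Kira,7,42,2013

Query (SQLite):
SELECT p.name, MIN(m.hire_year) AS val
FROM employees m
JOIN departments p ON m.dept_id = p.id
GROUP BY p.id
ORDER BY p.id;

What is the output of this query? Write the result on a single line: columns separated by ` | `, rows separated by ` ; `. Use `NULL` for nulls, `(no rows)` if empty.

Join each employees row to its departments via dept_id.
Group joined rows by departments.id; compute MIN(m.hire_year) per group.
  2: ids {6, 13, 23, 32} → MIN(m.hire_year)=2016
  7: ids {4, 20, 29, 30, 37} → MIN(m.hire_year)=2012
  10: ids {1, 17, 21} → MIN(m.hire_year)=2014

Finance | 2016 ; Finance | 2012 ; Research | 2014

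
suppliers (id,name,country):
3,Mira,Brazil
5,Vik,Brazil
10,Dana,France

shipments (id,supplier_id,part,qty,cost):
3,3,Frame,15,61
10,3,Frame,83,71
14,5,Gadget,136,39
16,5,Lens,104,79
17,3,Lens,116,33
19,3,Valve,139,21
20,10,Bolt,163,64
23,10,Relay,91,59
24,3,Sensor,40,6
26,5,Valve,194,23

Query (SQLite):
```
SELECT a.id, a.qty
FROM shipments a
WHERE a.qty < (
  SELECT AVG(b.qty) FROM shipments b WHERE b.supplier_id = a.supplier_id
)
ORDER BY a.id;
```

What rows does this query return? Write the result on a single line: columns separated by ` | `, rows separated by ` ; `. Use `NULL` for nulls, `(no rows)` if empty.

3 | 15 ; 14 | 136 ; 16 | 104 ; 23 | 91 ; 24 | 40

For each shipments row a, compute AVG(qty) over rows sharing a.supplier_id.
Keep row a if a.qty < that per-group AVG.
  supplier_id=3: AVG(qty) = 78.6
  supplier_id=5: AVG(qty) = 144.666667
  supplier_id=10: AVG(qty) = 127.0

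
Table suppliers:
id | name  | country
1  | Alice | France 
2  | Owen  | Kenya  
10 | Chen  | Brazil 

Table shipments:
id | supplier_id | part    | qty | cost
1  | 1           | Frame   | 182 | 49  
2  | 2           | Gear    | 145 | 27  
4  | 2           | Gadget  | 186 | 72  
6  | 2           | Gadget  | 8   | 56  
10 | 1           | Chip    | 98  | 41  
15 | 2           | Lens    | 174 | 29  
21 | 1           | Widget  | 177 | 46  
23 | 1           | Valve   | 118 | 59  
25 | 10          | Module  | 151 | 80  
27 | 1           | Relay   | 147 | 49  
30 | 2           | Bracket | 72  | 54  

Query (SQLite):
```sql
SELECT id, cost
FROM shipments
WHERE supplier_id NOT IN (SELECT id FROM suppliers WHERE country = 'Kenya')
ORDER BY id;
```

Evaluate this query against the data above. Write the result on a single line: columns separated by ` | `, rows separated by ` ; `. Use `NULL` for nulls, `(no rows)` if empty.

Inner query: suppliers.id where country = 'Kenya'.
Outer: keep shipments rows whose supplier_id is not in that set.
Inner query → {2}

1 | 49 ; 10 | 41 ; 21 | 46 ; 23 | 59 ; 25 | 80 ; 27 | 49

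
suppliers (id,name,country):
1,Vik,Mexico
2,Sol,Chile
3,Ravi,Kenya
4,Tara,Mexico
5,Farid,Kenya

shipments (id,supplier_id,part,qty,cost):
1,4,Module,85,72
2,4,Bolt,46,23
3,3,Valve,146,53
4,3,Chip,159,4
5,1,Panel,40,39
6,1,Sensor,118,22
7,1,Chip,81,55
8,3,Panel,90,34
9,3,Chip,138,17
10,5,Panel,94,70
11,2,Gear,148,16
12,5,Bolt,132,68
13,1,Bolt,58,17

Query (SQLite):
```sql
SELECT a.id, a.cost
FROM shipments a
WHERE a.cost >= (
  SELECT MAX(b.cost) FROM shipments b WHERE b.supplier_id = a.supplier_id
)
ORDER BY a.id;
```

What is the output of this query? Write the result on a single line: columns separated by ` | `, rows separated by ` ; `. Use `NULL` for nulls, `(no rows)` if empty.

For each shipments row a, compute MAX(cost) over rows sharing a.supplier_id.
Keep row a if a.cost >= that per-group MAX.
  supplier_id=1: MAX(cost) = 55
  supplier_id=2: MAX(cost) = 16
  supplier_id=3: MAX(cost) = 53
  supplier_id=4: MAX(cost) = 72
  supplier_id=5: MAX(cost) = 70

1 | 72 ; 3 | 53 ; 7 | 55 ; 10 | 70 ; 11 | 16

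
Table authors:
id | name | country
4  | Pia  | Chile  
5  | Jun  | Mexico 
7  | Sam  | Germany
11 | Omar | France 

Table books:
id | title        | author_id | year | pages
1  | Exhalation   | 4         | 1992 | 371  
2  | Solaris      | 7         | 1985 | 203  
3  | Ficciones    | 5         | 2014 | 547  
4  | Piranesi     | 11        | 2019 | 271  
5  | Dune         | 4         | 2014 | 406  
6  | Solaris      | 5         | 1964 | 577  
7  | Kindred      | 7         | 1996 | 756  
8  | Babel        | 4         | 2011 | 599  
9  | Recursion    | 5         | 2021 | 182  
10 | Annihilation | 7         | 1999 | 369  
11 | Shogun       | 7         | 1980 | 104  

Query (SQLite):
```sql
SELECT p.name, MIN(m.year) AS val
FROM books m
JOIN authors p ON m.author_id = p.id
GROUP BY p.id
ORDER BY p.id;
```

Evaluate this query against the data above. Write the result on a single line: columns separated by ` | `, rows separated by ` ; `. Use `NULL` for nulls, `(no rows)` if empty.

Pia | 1992 ; Jun | 1964 ; Sam | 1980 ; Omar | 2019

Join each books row to its authors via author_id.
Group joined rows by authors.id; compute MIN(m.year) per group.
  4: ids {1, 5, 8} → MIN(m.year)=1992
  5: ids {3, 6, 9} → MIN(m.year)=1964
  7: ids {2, 7, 10, 11} → MIN(m.year)=1980
  11: ids {4} → MIN(m.year)=2019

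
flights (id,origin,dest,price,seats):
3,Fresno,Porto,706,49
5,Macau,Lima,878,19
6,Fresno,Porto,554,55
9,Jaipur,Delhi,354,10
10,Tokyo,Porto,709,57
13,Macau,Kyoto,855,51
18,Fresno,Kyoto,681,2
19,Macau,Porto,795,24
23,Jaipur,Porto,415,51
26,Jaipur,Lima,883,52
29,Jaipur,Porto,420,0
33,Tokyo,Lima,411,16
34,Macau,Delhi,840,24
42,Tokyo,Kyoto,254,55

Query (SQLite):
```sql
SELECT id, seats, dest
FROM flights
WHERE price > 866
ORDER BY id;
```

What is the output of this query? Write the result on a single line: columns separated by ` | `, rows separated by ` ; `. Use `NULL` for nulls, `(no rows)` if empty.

price > 866: ids {5, 26}

5 | 19 | Lima ; 26 | 52 | Lima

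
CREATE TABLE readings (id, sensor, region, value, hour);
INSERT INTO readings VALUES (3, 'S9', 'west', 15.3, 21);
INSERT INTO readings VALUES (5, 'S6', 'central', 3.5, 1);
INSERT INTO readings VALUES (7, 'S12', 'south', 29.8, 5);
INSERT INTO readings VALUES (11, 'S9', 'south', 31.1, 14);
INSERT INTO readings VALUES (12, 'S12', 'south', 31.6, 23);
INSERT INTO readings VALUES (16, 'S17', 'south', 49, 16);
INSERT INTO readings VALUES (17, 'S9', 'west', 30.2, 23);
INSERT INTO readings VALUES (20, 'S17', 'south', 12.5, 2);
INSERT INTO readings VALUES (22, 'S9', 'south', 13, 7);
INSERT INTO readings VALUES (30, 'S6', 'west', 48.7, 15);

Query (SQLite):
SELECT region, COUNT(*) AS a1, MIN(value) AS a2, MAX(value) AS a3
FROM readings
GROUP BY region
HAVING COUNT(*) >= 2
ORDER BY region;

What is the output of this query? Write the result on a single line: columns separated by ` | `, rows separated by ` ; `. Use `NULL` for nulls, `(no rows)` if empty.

Group readings by region.
Per group compute: COUNT(*), MIN(value), MAX(value).
HAVING: drop groups with fewer than 2 rows.
  central: ids {5} → COUNT(*)=1, MIN(value)=3.5, MAX(value)=3.5
  south: ids {7, 11, 12, 16, 20, 22} → COUNT(*)=6, MIN(value)=12.5, MAX(value)=49
  west: ids {3, 17, 30} → COUNT(*)=3, MIN(value)=15.3, MAX(value)=48.7

south | 6 | 12.5 | 49 ; west | 3 | 15.3 | 48.7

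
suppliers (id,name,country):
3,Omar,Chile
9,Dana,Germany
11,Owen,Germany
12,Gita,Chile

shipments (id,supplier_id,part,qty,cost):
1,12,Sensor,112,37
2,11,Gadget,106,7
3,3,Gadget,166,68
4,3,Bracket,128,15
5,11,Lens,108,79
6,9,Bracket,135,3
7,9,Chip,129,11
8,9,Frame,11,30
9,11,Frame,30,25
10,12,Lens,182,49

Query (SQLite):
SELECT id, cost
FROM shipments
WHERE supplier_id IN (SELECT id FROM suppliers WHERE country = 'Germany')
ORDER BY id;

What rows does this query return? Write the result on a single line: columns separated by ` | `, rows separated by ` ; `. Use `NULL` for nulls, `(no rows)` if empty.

2 | 7 ; 5 | 79 ; 6 | 3 ; 7 | 11 ; 8 | 30 ; 9 | 25

Inner query: suppliers.id where country = 'Germany'.
Outer: keep shipments rows whose supplier_id is in that set.
Inner query → {9, 11}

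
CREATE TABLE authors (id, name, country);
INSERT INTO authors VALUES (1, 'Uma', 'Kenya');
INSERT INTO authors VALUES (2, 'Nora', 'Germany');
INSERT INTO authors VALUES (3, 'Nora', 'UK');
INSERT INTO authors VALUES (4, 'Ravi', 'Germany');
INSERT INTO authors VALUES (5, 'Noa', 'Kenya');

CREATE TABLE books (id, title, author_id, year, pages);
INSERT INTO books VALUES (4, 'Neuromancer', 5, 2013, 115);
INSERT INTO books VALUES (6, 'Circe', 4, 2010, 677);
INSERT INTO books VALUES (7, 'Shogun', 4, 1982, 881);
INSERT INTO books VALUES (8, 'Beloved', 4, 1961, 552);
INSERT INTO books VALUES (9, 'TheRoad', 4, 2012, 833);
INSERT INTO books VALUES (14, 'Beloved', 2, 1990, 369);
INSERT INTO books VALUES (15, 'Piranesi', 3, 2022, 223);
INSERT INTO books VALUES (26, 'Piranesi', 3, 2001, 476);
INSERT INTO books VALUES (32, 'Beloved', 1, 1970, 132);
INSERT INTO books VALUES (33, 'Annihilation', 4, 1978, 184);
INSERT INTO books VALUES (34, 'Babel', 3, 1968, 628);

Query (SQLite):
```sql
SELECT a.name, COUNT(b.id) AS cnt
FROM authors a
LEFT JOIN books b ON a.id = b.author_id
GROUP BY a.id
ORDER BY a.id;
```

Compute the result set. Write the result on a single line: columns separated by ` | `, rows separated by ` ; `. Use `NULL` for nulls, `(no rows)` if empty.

Uma | 1 ; Nora | 1 ; Nora | 3 ; Ravi | 5 ; Noa | 1

LEFT JOIN keeps every authors row; unmatched ones get NULL for books columns.
Group by authors.id and compute COUNT(b.id). COUNT(col) of an all-NULL group is 0.
  1: ids {32} → COUNT(b.id)=1
  2: ids {14} → COUNT(b.id)=1
  3: ids {15, 26, 34} → COUNT(b.id)=3
  4: ids {6, 7, 8, 9, 33} → COUNT(b.id)=5
  5: ids {4} → COUNT(b.id)=1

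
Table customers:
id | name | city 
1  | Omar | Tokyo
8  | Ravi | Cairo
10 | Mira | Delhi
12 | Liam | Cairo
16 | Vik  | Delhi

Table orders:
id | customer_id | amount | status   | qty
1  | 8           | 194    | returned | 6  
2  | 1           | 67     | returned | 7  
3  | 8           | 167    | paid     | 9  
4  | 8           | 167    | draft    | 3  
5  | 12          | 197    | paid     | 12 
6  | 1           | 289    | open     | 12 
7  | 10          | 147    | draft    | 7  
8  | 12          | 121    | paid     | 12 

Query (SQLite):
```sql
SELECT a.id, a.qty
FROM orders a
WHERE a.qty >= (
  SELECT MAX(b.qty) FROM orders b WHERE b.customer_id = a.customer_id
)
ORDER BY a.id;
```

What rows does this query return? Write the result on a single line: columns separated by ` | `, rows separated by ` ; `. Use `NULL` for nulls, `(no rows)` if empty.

3 | 9 ; 5 | 12 ; 6 | 12 ; 7 | 7 ; 8 | 12

For each orders row a, compute MAX(qty) over rows sharing a.customer_id.
Keep row a if a.qty >= that per-group MAX.
  customer_id=1: MAX(qty) = 12
  customer_id=8: MAX(qty) = 9
  customer_id=10: MAX(qty) = 7
  customer_id=12: MAX(qty) = 12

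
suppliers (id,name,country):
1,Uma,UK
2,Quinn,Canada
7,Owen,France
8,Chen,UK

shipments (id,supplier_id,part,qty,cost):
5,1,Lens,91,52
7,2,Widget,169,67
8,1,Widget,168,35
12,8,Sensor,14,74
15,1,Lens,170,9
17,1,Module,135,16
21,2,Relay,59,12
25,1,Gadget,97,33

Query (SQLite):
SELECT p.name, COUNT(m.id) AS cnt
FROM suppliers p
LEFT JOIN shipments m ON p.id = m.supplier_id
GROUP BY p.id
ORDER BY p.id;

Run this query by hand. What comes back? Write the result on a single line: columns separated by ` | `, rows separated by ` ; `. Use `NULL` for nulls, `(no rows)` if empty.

LEFT JOIN keeps every suppliers row; unmatched ones get NULL for shipments columns.
Group by suppliers.id and compute COUNT(m.id). COUNT(col) of an all-NULL group is 0.
  1: ids {5, 8, 15, 17, 25} → COUNT(m.id)=5
  2: ids {7, 21} → COUNT(m.id)=2
  7: ids {—} → COUNT(m.id)=0
  8: ids {12} → COUNT(m.id)=1

Uma | 5 ; Quinn | 2 ; Owen | 0 ; Chen | 1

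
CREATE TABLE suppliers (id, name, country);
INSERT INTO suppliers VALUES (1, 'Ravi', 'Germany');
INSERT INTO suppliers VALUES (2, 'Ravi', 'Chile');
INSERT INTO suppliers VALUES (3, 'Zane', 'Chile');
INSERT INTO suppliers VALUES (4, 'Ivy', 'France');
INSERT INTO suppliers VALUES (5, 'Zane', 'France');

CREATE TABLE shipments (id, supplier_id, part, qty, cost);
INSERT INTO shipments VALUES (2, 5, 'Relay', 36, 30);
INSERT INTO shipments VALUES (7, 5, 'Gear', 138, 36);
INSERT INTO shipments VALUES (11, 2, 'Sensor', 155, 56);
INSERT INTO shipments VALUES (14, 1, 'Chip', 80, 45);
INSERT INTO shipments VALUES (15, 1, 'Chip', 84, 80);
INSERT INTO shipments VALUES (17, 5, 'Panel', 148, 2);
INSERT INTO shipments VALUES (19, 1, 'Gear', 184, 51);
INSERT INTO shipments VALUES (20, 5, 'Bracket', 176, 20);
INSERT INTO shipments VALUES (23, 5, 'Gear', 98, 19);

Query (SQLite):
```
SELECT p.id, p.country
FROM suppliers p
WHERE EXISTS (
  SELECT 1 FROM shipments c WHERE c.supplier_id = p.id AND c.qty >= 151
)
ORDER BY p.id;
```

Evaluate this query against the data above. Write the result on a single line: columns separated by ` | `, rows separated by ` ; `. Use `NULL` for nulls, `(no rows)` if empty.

For each suppliers row, check whether any shipments with matching supplier_id has qty >= 151.
Keep rows where that is true.

1 | Germany ; 2 | Chile ; 5 | France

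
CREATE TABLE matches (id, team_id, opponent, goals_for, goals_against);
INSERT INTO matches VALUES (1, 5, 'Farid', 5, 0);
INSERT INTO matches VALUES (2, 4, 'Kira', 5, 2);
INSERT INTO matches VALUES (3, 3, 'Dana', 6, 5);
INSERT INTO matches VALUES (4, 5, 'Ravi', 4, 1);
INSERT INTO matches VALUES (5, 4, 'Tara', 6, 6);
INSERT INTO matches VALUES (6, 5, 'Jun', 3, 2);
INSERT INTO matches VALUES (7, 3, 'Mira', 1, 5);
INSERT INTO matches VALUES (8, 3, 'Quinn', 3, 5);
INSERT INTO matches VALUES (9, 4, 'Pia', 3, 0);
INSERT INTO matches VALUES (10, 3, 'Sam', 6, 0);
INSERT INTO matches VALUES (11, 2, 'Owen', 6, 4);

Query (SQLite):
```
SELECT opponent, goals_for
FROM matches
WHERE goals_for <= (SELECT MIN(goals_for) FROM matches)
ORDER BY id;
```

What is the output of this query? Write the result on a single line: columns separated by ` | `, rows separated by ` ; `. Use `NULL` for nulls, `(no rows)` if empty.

Scalar subquery: MIN(goals_for) over all matches rows = 1.
Keep rows where goals_for <= that value.

Mira | 1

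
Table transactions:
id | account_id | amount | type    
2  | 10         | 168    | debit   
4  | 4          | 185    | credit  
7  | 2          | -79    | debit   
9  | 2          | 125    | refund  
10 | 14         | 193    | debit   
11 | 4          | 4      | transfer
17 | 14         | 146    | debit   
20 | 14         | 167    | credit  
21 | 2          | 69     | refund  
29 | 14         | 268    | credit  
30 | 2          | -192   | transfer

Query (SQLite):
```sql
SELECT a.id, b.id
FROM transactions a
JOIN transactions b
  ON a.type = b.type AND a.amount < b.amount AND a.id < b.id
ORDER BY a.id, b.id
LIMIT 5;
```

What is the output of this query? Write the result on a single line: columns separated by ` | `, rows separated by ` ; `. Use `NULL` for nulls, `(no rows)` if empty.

2 | 10 ; 4 | 29 ; 7 | 10 ; 7 | 17 ; 20 | 29

Pairs (a,b) with same type, a.amount < b.amount, a.id < b.id.
type groups: credit:{4,20,29} debit:{2,7,10,17} refund:{9,21} transfer:{11,30}
Ordered by (a.id, b.id); first 5.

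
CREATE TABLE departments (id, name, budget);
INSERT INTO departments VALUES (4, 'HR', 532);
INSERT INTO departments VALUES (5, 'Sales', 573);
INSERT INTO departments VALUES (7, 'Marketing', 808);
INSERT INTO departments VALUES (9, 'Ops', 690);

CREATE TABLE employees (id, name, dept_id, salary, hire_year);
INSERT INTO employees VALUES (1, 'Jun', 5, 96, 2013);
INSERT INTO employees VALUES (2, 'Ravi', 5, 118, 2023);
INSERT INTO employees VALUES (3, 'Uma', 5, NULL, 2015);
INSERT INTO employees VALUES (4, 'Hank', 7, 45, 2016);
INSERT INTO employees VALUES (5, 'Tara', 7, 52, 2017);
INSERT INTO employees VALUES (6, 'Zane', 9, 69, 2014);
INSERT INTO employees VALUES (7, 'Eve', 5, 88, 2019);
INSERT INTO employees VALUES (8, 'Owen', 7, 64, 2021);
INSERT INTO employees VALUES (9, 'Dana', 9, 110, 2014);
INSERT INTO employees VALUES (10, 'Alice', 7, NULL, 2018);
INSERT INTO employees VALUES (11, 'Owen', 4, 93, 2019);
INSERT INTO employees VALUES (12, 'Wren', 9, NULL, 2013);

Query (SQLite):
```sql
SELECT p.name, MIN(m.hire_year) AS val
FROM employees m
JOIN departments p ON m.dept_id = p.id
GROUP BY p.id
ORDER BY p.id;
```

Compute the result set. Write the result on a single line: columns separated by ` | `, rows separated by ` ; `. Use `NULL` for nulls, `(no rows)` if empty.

HR | 2019 ; Sales | 2013 ; Marketing | 2016 ; Ops | 2013

Join each employees row to its departments via dept_id.
Group joined rows by departments.id; compute MIN(m.hire_year) per group.
  4: ids {11} → MIN(m.hire_year)=2019
  5: ids {1, 2, 3, 7} → MIN(m.hire_year)=2013
  7: ids {4, 5, 8, 10} → MIN(m.hire_year)=2016
  9: ids {6, 9, 12} → MIN(m.hire_year)=2013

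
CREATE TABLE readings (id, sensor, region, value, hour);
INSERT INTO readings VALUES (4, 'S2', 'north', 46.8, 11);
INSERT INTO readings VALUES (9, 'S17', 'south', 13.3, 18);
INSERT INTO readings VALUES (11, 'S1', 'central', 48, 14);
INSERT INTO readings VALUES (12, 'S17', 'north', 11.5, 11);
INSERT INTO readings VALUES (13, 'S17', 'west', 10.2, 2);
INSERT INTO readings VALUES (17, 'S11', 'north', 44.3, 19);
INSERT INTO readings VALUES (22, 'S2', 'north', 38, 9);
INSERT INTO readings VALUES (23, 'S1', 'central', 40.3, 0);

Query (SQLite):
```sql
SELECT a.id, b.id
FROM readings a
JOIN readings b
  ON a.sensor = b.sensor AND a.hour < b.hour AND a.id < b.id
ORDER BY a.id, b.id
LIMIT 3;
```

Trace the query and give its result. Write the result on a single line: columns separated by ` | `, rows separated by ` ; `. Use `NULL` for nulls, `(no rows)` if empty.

Pairs (a,b) with same sensor, a.hour < b.hour, a.id < b.id.
sensor groups: S1:{11,23} S11:{17} S17:{9,12,13} S2:{4,22}
Ordered by (a.id, b.id); first 3.

(no rows)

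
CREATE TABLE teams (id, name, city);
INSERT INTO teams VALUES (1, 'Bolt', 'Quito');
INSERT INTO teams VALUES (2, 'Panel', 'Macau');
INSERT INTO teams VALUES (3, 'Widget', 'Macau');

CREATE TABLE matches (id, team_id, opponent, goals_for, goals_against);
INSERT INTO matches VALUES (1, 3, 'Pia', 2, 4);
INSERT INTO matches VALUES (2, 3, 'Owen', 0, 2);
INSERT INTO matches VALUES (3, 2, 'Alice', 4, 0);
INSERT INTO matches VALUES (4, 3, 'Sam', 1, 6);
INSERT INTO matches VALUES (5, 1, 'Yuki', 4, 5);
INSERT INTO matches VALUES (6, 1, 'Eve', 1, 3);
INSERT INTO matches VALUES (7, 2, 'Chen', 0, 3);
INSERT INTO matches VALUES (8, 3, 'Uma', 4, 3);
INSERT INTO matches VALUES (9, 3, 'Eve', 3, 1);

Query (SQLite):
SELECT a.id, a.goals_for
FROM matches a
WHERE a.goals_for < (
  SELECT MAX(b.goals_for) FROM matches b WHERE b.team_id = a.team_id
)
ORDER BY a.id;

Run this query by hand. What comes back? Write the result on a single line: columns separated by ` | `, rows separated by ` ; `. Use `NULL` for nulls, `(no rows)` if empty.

1 | 2 ; 2 | 0 ; 4 | 1 ; 6 | 1 ; 7 | 0 ; 9 | 3

For each matches row a, compute MAX(goals_for) over rows sharing a.team_id.
Keep row a if a.goals_for < that per-group MAX.
  team_id=1: MAX(goals_for) = 4
  team_id=2: MAX(goals_for) = 4
  team_id=3: MAX(goals_for) = 4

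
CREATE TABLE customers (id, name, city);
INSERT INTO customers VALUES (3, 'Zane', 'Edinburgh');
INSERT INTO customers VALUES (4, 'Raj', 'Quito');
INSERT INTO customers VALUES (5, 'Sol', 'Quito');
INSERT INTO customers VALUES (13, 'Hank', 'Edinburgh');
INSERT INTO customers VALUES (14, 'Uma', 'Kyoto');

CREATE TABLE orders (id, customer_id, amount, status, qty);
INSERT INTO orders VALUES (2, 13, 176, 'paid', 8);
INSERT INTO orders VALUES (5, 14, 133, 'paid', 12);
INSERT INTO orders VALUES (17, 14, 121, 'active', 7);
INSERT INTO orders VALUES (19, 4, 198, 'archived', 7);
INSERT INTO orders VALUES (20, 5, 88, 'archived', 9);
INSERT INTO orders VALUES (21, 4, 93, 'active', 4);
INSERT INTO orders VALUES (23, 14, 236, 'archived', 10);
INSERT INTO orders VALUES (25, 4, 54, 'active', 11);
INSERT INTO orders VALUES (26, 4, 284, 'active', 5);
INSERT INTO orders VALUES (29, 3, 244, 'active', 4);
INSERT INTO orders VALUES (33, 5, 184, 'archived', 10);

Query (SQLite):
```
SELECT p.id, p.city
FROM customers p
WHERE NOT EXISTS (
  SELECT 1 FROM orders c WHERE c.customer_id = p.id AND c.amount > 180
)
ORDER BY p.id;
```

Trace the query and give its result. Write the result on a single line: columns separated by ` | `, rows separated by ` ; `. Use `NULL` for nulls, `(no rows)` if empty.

13 | Edinburgh

For each customers row, check whether any orders with matching customer_id has amount > 180.
Keep rows where that is false.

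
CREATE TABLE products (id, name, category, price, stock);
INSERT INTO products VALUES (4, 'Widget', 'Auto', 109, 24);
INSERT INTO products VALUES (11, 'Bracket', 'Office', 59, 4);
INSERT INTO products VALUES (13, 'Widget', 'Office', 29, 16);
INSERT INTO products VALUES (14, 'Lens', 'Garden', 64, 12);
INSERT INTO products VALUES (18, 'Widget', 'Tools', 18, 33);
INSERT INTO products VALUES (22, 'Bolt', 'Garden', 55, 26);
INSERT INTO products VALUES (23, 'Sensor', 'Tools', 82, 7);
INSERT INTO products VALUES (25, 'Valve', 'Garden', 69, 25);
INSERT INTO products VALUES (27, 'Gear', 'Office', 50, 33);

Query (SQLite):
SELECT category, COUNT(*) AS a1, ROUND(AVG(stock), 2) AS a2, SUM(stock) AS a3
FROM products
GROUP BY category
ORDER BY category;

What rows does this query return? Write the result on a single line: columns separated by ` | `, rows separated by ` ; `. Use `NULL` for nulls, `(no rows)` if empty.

Auto | 1 | 24 | 24 ; Garden | 3 | 21 | 63 ; Office | 3 | 17.67 | 53 ; Tools | 2 | 20 | 40

Group products by category.
Per group compute: COUNT(*), ROUND(AVG(stock), 2), SUM(stock).
  Auto: ids {4} → COUNT(*)=1, ROUND(AVG(stock), 2)=24, SUM(stock)=24
  Garden: ids {14, 22, 25} → COUNT(*)=3, ROUND(AVG(stock), 2)=21, SUM(stock)=63
  Office: ids {11, 13, 27} → COUNT(*)=3, ROUND(AVG(stock), 2)=17.67, SUM(stock)=53
  Tools: ids {18, 23} → COUNT(*)=2, ROUND(AVG(stock), 2)=20, SUM(stock)=40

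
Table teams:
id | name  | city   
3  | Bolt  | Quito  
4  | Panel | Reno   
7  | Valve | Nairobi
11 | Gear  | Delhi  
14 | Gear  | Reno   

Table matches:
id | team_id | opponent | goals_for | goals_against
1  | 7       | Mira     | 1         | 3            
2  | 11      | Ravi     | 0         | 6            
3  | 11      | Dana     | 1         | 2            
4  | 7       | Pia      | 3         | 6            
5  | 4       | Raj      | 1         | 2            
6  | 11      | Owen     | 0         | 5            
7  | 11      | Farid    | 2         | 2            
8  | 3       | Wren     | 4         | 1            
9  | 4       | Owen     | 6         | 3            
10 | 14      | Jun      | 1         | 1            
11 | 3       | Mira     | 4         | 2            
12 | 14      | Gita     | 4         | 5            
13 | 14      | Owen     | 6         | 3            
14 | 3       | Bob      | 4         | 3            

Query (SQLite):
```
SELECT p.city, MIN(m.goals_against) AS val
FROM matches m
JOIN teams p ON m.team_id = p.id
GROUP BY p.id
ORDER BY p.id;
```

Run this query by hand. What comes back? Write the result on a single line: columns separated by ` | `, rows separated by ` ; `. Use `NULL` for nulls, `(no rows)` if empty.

Quito | 1 ; Reno | 2 ; Nairobi | 3 ; Delhi | 2 ; Reno | 1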